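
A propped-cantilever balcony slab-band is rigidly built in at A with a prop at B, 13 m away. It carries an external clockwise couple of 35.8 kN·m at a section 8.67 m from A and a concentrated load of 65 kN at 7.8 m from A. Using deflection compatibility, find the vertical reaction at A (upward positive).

Take the reaction at B as the redundant and release it; the primary structure is a cantilever fixed at A.
Free-end deflection of the primary structure under the applied loading (downward +):
  clockwise couple 35.8 at a = 8.67: M₀a(2L − a)/(2EI) = 2689/EI
  point load 65 at a = 7.8: Pa²(3L − a)/(6EI) = 20564/EI
  δ_0 = 23253/EI
Flexibility coefficient — unit upward force at B: δ_{BB} = L³/(3EI) = 732.3/EI.
Compatibility at B: δ_0 − R_B·δ_{BB} = 0, so R_B = 23253/732.3 = 31.75 kN.
Vertical equilibrium: R_A = ΣP − R_B = 65 − 31.75 = 33.25 kN.

R_A = 33.25 kN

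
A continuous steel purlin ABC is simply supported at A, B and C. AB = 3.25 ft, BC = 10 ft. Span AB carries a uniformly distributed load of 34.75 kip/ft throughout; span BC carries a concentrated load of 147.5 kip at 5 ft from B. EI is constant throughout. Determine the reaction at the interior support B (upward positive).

Take M_B as the redundant. Released structure: two simple spans AB and BC with a hinge at B.
End slopes at the hinge B, treating each span as simply supported:
  span AB: UDL 34.75: wL³/(24EI) = 49.7/EI
  span BC: point load 147.5 at a = 5: Pab(L + b)/(6LEI) = 921.9/EI
  relative rotation θ_0 = (49.7 + 921.9)/EI = 971.6/EI
A unit hogging moment at B produces rotation L₁/(3EI) + L₂/(3EI) = 4.417/EI.
Compatibility: M_B·(L₁+L₂)/(3EI) = θ_0, giving M_B = 220 kip·ft (hogging).
Span AB, ΣM about A with M_B applied at B: R_B^{AB}·3.25 = 183.5 + 220, so R_B^{AB} = 124.2 kip and R_A = 112.9 − 124.2 = -11.22 kip.
Span BC, ΣM about C: R_B^{BC}·10 = 737.5 + 220, so R_B^{BC} = 95.75 kip and R_C = 147.5 − 95.75 = 51.75 kip.
R_B = 124.2 + 95.75 = 219.9 kip.

R_B = 219.9 kip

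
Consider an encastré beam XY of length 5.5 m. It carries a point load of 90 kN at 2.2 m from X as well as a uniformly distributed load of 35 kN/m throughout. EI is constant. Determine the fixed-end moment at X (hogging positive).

Take the two fixed-end moments M_X, M_Y as redundants; the released structure is the simple span XY.
Simple-span end rotations at X and Y under the given loads:
  at X: point load 90 at a = 2.2: Pab(L + b)/(6LEI) = 174.2/EI
  at Y: point load 90 at a = 2.2: Pab(L + a)/(6LEI) = 152.5/EI
  at X: UDL 35: wL³/(24EI) = 242.6/EI
  at Y: UDL 35: wL³/(24EI) = 242.6/EI
  θ_X0 = 416.9/EI,  θ_Y0 = 395.1/EI
Flexibility coefficients: a unit moment at one end gives L/(3EI) there and L/(6EI) at the far end, so f₁₁ = f₂₂ = 1.833/EI and f₁₂ = f₂₁ = 0.9167/EI.
Compatibility — zero rotation at each built-in end:
  1.833 M_X + 0.9167 M_Y = 416.9
  0.9167 M_X + 1.833 M_Y = 395.1
Solving the pair gives M_X = 159.5 kN·m and M_Y = 135.7 kN·m (hogging).

M_X = 159.5 kN·m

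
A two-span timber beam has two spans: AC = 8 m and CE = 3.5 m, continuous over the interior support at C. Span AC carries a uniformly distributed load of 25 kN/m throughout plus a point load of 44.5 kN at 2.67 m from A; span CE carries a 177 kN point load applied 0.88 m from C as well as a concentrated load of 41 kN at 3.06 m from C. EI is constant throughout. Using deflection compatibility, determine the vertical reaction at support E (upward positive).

R_E = 20.47 kN

Take M_C as the redundant. Released structure: two simple spans AC and CE with a hinge at C.
Rotations at C on the released spans (each span's end-slope, ×1/EI):
  span AC: UDL 25: wL³/(24EI) = 533.3/EI
  span AC: point load 44.5 at a = 2.67: Pab(L + a)/(6LEI) = 140.8/EI
  span CE: point load 177 at a = 0.88: Pab(L + b)/(6LEI) = 118.9/EI
  span CE: point load 41 at a = 3.06: Pab(L + b)/(6LEI) = 10.36/EI
  relative rotation θ_0 = (674.1 + 129.3)/EI = 803.4/EI
A unit hogging moment at C produces rotation L₁/(3EI) + L₂/(3EI) = 3.833/EI.
Slope continuity at C: θ_0 = M_C·3.833/EI, so M_C = 803.4/3.833 = 209.6 kN·m (hogging).
Span CE, ΣM about E: R_C^{CE}·3.5 = 481.8 + 209.6, so R_C^{CE} = 197.5 kN and R_E = 218 − 197.5 = 20.47 kN.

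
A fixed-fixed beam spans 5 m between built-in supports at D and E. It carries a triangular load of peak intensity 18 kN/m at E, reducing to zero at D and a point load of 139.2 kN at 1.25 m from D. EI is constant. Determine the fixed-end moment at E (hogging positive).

Take the two fixed-end moments M_D, M_E as redundants; the released structure is the simple span DE.
End rotations of the released simple span under the applied load (×1/EI):
  at D: triangular load, peak 18: 7w₀L³/(360EI) = 43.75/EI
  at E: triangular load, peak 18: w₀L³/(45EI) = 50/EI
  at D: point load 139.2 at a = 1.25: Pab(L + b)/(6LEI) = 190.3/EI
  at E: point load 139.2 at a = 1.25: Pab(L + a)/(6LEI) = 135.9/EI
  θ_D0 = 234.1/EI,  θ_E0 = 185.9/EI
Flexibility coefficients: a unit moment at one end gives L/(3EI) there and L/(6EI) at the far end, so f₁₁ = f₂₂ = 1.667/EI and f₁₂ = f₂₁ = 0.8333/EI.
Compatibility — zero rotation at each built-in end:
  1.667 M_D + 0.8333 M_E = 234.1
  0.8333 M_D + 1.667 M_E = 185.9
Solving the pair gives M_D = 112.9 kN·m and M_E = 55.12 kN·m (hogging).

M_E = 55.12 kN·m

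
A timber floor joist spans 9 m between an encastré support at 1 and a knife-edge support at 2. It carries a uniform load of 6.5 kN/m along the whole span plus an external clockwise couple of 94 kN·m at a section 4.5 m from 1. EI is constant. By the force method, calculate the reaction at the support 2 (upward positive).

R_2 = 33.69 kN

Release the roller at 2. Primary structure: cantilever fixed at 1.
Deflection at 2 on the released cantilever, summing each load's contribution:
  UDL 6.5: wL⁴/(8EI) = 5331/EI
  clockwise couple 94 at a = 4.5: M₀a(2L − a)/(2EI) = 2855/EI
  δ_0 = 8186/EI
Tip deflection under a unit load at 2: L³/(3EI) = 243/EI.
The prop prevents deflection at 2: R_2 = δ_0/δ_{22} = 8186/243 = 33.69 kN.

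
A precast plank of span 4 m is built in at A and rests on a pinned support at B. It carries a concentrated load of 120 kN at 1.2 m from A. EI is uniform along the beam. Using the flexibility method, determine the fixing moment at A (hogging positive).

M_A = 85.68 kN·m

Release the roller at B. Primary structure: cantilever fixed at A.
Deflection at B on the released cantilever, summing each load's contribution:
  point load 120 at a = 1.2: Pa²(3L − a)/(6EI) = 311/EI
Tip deflection under a unit load at B: L³/(3EI) = 21.33/EI.
The prop prevents deflection at B: R_B = δ_0/δ_{BB} = 311/21.33 = 14.58 kN.
Moment equilibrium about A: M_A = Σ(load moments about A) − R_B·L = 144 − 14.58×4 = 85.68 kN·m.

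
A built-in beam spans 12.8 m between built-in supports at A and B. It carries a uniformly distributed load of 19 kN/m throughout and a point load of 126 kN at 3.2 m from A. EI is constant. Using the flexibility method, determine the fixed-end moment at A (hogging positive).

Take the two fixed-end moments M_A, M_B as redundants; the released structure is the simple span AB.
Simple-span end rotations at A and B under the given loads:
  at A: UDL 19: wL³/(24EI) = 1660/EI
  at B: UDL 19: wL³/(24EI) = 1660/EI
  at A: point load 126 at a = 3.2: Pab(L + b)/(6LEI) = 1129/EI
  at B: point load 126 at a = 3.2: Pab(L + a)/(6LEI) = 806.4/EI
  θ_A0 = 2789/EI,  θ_B0 = 2467/EI
Flexibility coefficients: a unit moment at one end gives L/(3EI) there and L/(6EI) at the far end, so f₁₁ = f₂₂ = 4.267/EI and f₁₂ = f₂₁ = 2.133/EI.
Compatibility — zero rotation at each built-in end:
  4.267 M_A + 2.133 M_B = 2789
  2.133 M_A + 4.267 M_B = 2467
Solving the pair gives M_A = 486.2 kN·m and M_B = 335 kN·m (hogging).

M_A = 486.2 kN·m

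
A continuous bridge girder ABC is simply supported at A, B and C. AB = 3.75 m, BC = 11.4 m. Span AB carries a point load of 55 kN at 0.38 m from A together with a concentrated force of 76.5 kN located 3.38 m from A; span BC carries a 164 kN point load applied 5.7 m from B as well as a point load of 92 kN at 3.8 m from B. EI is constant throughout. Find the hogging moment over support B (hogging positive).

M_B = 418.5 kN·m

Release continuity at B by inserting a hinge; the redundant is the internal moment M_B. The primary structure is two simply-supported spans AB and BC.
End slopes at the hinge B, treating each span as simply supported:
  span AB: point load 55 at a = 0.38: Pab(L + a)/(6LEI) = 12.93/EI
  span AB: point load 76.5 at a = 3.38: Pab(L + a)/(6LEI) = 30.32/EI
  span BC: point load 164 at a = 5.7: Pab(L + b)/(6LEI) = 1332/EI
  span BC: point load 92 at a = 3.8: Pab(L + b)/(6LEI) = 738/EI
  relative rotation θ_0 = (43.25 + 2070)/EI = 2113/EI
A unit hogging moment at B produces rotation L₁/(3EI) + L₂/(3EI) = 5.05/EI.
Slope continuity at B: θ_0 = M_B·5.05/EI, so M_B = 2113/5.05 = 418.5 kN·m (hogging).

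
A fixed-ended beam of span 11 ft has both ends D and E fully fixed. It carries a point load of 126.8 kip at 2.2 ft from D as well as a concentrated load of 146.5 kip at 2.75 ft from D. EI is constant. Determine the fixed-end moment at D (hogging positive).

Take the two fixed-end moments M_D, M_E as redundants; the released structure is the simple span DE.
Simple-span end rotations at D and E under the given loads:
  at D: point load 126.8 at a = 2.2: Pab(L + b)/(6LEI) = 736.5/EI
  at E: point load 126.8 at a = 2.2: Pab(L + a)/(6LEI) = 491/EI
  at D: point load 146.5 at a = 2.75: Pab(L + b)/(6LEI) = 969.4/EI
  at E: point load 146.5 at a = 2.75: Pab(L + a)/(6LEI) = 692.4/EI
  θ_D0 = 1706/EI,  θ_E0 = 1183/EI
Flexibility coefficients: a unit moment at one end gives L/(3EI) there and L/(6EI) at the far end, so f₁₁ = f₂₂ = 3.667/EI and f₁₂ = f₂₁ = 1.833/EI.
Compatibility — zero rotation at each built-in end:
  3.667 M_D + 1.833 M_E = 1706
  1.833 M_D + 3.667 M_E = 1183
Solving the pair gives M_D = 405.2 kip·ft and M_E = 120.2 kip·ft (hogging).

M_D = 405.2 kip·ft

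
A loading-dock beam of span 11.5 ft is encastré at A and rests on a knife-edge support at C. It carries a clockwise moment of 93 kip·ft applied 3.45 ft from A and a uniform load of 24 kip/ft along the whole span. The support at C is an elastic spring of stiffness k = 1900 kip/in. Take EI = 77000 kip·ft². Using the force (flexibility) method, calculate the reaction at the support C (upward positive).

R_C = 109 kip

Take the reaction at C as the redundant and release it; the primary structure is a cantilever fixed at A.
Free-end deflection of the primary structure under the applied loading (downward +):
  clockwise couple 93 at a = 3.45: M₀a(2L − a)/(2EI) = 3136/EI
  UDL 24: wL⁴/(8EI) = 52470/EI
  δ_0 = 55606/EI
Flexibility coefficient — unit upward force at C: δ_{CC} = L³/(3EI) = 507/EI.
With EI = 77000 kip·ft²: δ_0 = 0.72216 ft and δ_{CC} = 0.006584 ft/kip.
Compatibility — the spring shortens by R_C/k under the reaction it provides: δ_0 − R_C·δ_{CC} = R_C/k. With 1/k = 1/(1900×12) ft/kip = 0.000044 ft/kip, R_C = δ_0 / (δ_{CC} + 1/k) = 0.72216 / (0.006584 + 0.000044) = 109 kip.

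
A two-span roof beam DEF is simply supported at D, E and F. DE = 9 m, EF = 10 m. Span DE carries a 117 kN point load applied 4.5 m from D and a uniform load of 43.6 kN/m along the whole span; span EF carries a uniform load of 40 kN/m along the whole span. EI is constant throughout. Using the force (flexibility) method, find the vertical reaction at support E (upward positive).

Take M_E as the redundant. Released structure: two simple spans DE and EF with a hinge at E.
End slopes at the hinge E, treating each span as simply supported:
  span DE: point load 117 at a = 4.5: Pab(L + a)/(6LEI) = 592.3/EI
  span DE: UDL 43.6: wL³/(24EI) = 1324/EI
  span EF: UDL 40: wL³/(24EI) = 1667/EI
  relative rotation θ_0 = (1917 + 1667)/EI = 3583/EI
A unit hogging moment at E produces rotation L₁/(3EI) + L₂/(3EI) = 6.333/EI.
Slope continuity at E: θ_0 = M_E·6.333/EI, so M_E = 3583/6.333 = 565.8 kN·m (hogging).
Span DE, ΣM about D with M_E applied at E: R_E^{DE}·9 = 2292 + 565.8, so R_E^{DE} = 317.6 kN and R_D = 509.4 − 317.6 = 191.8 kN.
Span EF, ΣM about F: R_E^{EF}·10 = 2000 + 565.8, so R_E^{EF} = 256.6 kN and R_F = 400 − 256.6 = 143.4 kN.
R_E = 317.6 + 256.6 = 574.1 kN.

R_E = 574.1 kN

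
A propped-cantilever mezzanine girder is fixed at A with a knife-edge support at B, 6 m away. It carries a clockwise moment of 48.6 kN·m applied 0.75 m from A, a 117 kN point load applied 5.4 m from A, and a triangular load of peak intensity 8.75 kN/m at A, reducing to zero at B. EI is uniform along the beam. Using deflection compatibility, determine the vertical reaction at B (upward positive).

R_B = 107.6 kN

Release the roller at B. Primary structure: cantilever fixed at A.
Primary-structure tip deflection at B by superposition:
  clockwise couple 48.6 at a = 0.75: M₀a(2L − a)/(2EI) = 205/EI
  point load 117 at a = 5.4: Pa²(3L − a)/(6EI) = 7165/EI
  triangular load, peak 8.75 at the fixed end: w₀L⁴/(30EI) = 378/EI
  δ_0 = 7748/EI
Tip deflection under a unit load at B: L³/(3EI) = 72/EI.
The prop prevents deflection at B: R_B = δ_0/δ_{BB} = 7748/72 = 107.6 kN.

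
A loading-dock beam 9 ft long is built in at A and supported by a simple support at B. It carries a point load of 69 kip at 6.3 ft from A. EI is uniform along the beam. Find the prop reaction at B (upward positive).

R_B = 38.88 kip

Take the reaction at B as the redundant and release it; the primary structure is a cantilever fixed at A.
Free-end deflection of the primary structure under the applied loading (downward +):
  point load 69 at a = 6.3: Pa²(3L − a)/(6EI) = 9448/EI
Tip deflection under a unit load at B: L³/(3EI) = 243/EI.
The prop prevents deflection at B: R_B = δ_0/δ_{BB} = 9448/243 = 38.88 kip.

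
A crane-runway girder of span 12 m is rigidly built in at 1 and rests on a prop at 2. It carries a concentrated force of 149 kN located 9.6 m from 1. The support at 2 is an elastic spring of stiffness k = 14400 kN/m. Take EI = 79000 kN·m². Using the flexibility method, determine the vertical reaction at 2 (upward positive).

R_2 = 103.9 kN

Remove the prop at 2; the released (primary) structure is a cantilever built in at 1.
Downward deflection at the released point 2 due to the loads:
  point load 149 at a = 9.6: Pa²(3L − a)/(6EI) = 60420/EI
Tip deflection under a unit load at 2: L³/(3EI) = 576/EI.
With EI = 79000 kN·m²: δ_0 = 0.76481 m and δ_{22} = 0.007291 m/kN.
Compatibility — the spring shortens by R_2/k under the reaction it provides: δ_0 − R_2·δ_{22} = R_2/k. With 1/k = 0.000069 m/kN, R_2 = δ_0 / (δ_{22} + 1/k) = 0.76481 / (0.007291 + 0.000069) = 103.9 kN.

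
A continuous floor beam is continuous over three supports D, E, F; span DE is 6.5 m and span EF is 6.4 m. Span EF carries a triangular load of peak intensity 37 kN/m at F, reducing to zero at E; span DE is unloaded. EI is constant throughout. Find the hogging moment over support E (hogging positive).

Release continuity at E by inserting a hinge; the redundant is the internal moment M_E. The primary structure is two simply-supported spans DE and EF.
End slopes at the hinge E, treating each span as simply supported:
  span EF: triangular load, peak 37: 7w₀L³/(360EI) = 188.6/EI
  relative rotation θ_0 = (0 + 188.6)/EI = 188.6/EI
A unit hogging moment at E produces rotation L₁/(3EI) + L₂/(3EI) = 4.3/EI.
Slope continuity at E: θ_0 = M_E·4.3/EI, so M_E = 188.6/4.3 = 43.86 kN·m (hogging).

M_E = 43.86 kN·m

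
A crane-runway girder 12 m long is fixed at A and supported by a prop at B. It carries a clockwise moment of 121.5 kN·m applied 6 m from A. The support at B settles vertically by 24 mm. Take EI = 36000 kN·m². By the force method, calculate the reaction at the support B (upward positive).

Release the roller at B. Primary structure: cantilever fixed at A.
Free-end deflection of the primary structure under the applied loading (downward +):
  clockwise couple 121.5 at a = 6: M₀a(2L − a)/(2EI) = 6561/EI
Flexibility coefficient — unit upward force at B: δ_{BB} = L³/(3EI) = 576/EI.
With EI = 36000 kN·m²: δ_0 = 0.18225 m and δ_{BB} = 0.016 m/kN.
Compatibility — the beam at B must follow the support down by 0.024 m: δ_0 − R_B·δ_{BB} = 0.024, so R_B = (0.18225 − 0.024)/0.016 = 9.891 kN.

R_B = 9.891 kN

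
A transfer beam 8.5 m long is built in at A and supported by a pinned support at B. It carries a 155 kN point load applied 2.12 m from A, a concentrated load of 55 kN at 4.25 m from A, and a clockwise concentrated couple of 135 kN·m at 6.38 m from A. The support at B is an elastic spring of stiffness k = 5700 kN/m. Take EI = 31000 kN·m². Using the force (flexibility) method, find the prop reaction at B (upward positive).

Remove the prop at B; the released (primary) structure is a cantilever built in at A.
Free-end deflection of the primary structure under the applied loading (downward +):
  point load 155 at a = 2.12: Pa²(3L − a)/(6EI) = 2715/EI
  point load 55 at a = 4.25: Pa²(3L − a)/(6EI) = 3518/EI
  clockwise couple 135 at a = 6.38: M₀a(2L − a)/(2EI) = 4574/EI
  δ_0 = 10806/EI
Tip deflection under a unit load at B: L³/(3EI) = 204.7/EI.
With EI = 31000 kN·m²: δ_0 = 0.3486 m and δ_{BB} = 0.006603 m/kN.
Compatibility — the spring shortens by R_B/k under the reaction it provides: δ_0 − R_B·δ_{BB} = R_B/k. With 1/k = 0.000175 m/kN, R_B = δ_0 / (δ_{BB} + 1/k) = 0.3486 / (0.006603 + 0.000175) = 51.42 kN.

R_B = 51.42 kN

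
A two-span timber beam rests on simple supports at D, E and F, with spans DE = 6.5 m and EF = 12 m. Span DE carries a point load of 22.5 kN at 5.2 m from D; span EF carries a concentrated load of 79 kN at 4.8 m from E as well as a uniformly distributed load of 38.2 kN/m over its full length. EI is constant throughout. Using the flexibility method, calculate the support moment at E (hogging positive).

Take M_E as the redundant. Released structure: two simple spans DE and EF with a hinge at E.
Rotations at E on the released spans (each span's end-slope, ×1/EI):
  span DE: point load 22.5 at a = 5.2: Pab(L + a)/(6LEI) = 45.63/EI
  span EF: point load 79 at a = 4.8: Pab(L + b)/(6LEI) = 728.1/EI
  span EF: UDL 38.2: wL³/(24EI) = 2750/EI
  relative rotation θ_0 = (45.63 + 3478)/EI = 3524/EI
A unit hogging moment at E produces rotation L₁/(3EI) + L₂/(3EI) = 6.167/EI.
Slope continuity at E: θ_0 = M_E·6.167/EI, so M_E = 3524/6.167 = 571.5 kN·m (hogging).

M_E = 571.5 kN·m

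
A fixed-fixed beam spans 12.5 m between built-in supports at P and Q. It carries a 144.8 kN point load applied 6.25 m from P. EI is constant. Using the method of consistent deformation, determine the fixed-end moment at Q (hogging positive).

Release both end moments; the primary structure is a simply-supported span PQ with redundants M_P and M_Q.
On the primary (simply-supported) span, the end slopes from the loading are:
  at P: point load 144.8 at a = 6.25: Pab(L + b)/(6LEI) = 1414/EI
  at Q: point load 144.8 at a = 6.25: Pab(L + a)/(6LEI) = 1414/EI
  θ_P0 = 1414/EI,  θ_Q0 = 1414/EI
Flexibility coefficients: a unit moment at one end gives L/(3EI) there and L/(6EI) at the far end, so f₁₁ = f₂₂ = 4.167/EI and f₁₂ = f₂₁ = 2.083/EI.
Compatibility — zero rotation at each built-in end:
  4.167 M_P + 2.083 M_Q = 1414
  2.083 M_P + 4.167 M_Q = 1414
Solving the pair gives M_P = 226.2 kN·m and M_Q = 226.2 kN·m (hogging).

M_Q = 226.2 kN·m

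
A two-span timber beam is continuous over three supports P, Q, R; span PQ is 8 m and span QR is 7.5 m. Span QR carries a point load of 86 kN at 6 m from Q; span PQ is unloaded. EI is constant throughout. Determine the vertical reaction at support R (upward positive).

R_R = 64.81 kN

Take M_Q as the redundant. Released structure: two simple spans PQ and QR with a hinge at Q.
Discontinuity in slope at Q on the released structure — sum the simple-span end rotations:
  span QR: point load 86 at a = 6: Pab(L + b)/(6LEI) = 154.8/EI
  relative rotation θ_0 = (0 + 154.8)/EI = 154.8/EI
A unit hogging moment at Q produces rotation L₁/(3EI) + L₂/(3EI) = 5.167/EI.
Compatibility: M_Q·(L₁+L₂)/(3EI) = θ_0, giving M_Q = 29.96 kN·m (hogging).
Span QR, ΣM about R: R_Q^{QR}·7.5 = 129 + 29.96, so R_Q^{QR} = 21.19 kN and R_R = 86 − 21.19 = 64.81 kN.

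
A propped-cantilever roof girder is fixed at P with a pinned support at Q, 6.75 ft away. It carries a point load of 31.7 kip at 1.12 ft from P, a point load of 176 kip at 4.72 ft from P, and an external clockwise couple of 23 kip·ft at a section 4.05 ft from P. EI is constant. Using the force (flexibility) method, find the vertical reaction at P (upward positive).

Take the reaction at Q as the redundant and release it; the primary structure is a cantilever fixed at P.
Free-end deflection of the primary structure under the applied loading (downward +):
  point load 31.7 at a = 1.12: Pa²(3L − a)/(6EI) = 126.8/EI
  point load 176 at a = 4.72: Pa²(3L − a)/(6EI) = 10149/EI
  clockwise couple 23 at a = 4.05: M₀a(2L − a)/(2EI) = 440.1/EI
  δ_0 = 10716/EI
Flexibility coefficient — unit upward force at Q: δ_{QQ} = L³/(3EI) = 102.5/EI.
Compatibility at Q: δ_0 − R_Q·δ_{QQ} = 0, so R_Q = 10716/102.5 = 104.5 kip.
Vertical equilibrium: R_P = ΣP − R_Q = 207.7 − 104.5 = 103.2 kip.

R_P = 103.2 kip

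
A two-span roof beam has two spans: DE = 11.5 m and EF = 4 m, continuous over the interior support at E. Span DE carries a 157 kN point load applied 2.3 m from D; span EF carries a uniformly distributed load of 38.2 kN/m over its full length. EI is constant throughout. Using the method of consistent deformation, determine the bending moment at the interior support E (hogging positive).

M_E = 148.3 kN·m

Insert a hinge at E; M_E is the redundant, and each span becomes simply supported.
Discontinuity in slope at E on the released structure — sum the simple-span end rotations:
  span DE: point load 157 at a = 2.3: Pab(L + a)/(6LEI) = 664.4/EI
  span EF: UDL 38.2: wL³/(24EI) = 101.9/EI
  relative rotation θ_0 = (664.4 + 101.9)/EI = 766.3/EI
A unit hogging moment at E produces rotation L₁/(3EI) + L₂/(3EI) = 5.167/EI.
Compatibility: M_E·(L₁+L₂)/(3EI) = θ_0, giving M_E = 148.3 kN·m (hogging).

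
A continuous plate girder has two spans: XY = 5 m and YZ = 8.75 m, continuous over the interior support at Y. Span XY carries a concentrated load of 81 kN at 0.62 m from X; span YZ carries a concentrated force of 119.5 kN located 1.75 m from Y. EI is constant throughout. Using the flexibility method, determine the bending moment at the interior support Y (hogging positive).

M_Y = 104.8 kN·m

Release continuity at Y by inserting a hinge; the redundant is the internal moment M_Y. The primary structure is two simply-supported spans XY and YZ.
Rotations at Y on the released spans (each span's end-slope, ×1/EI):
  span XY: point load 81 at a = 0.62: Pab(L + a)/(6LEI) = 41.21/EI
  span YZ: point load 119.5 at a = 1.75: Pab(L + b)/(6LEI) = 439.2/EI
  relative rotation θ_0 = (41.21 + 439.2)/EI = 480.4/EI
A unit hogging moment at Y produces rotation L₁/(3EI) + L₂/(3EI) = 4.583/EI.
Compatibility: M_Y·(L₁+L₂)/(3EI) = θ_0, giving M_Y = 104.8 kN·m (hogging).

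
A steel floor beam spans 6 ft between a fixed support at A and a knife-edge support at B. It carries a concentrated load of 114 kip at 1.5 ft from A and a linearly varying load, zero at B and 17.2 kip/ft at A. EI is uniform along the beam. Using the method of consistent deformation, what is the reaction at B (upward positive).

R_B = 20.12 kip

Take the reaction at B as the redundant and release it; the primary structure is a cantilever fixed at A.
Free-end deflection of the primary structure under the applied loading (downward +):
  point load 114 at a = 1.5: Pa²(3L − a)/(6EI) = 705.4/EI
  triangular load, peak 17.2 at the fixed end: w₀L⁴/(30EI) = 743/EI
  δ_0 = 1448/EI
Tip deflection under a unit load at B: L³/(3EI) = 72/EI.
Compatibility at B: δ_0 − R_B·δ_{BB} = 0, so R_B = 1448/72 = 20.12 kip.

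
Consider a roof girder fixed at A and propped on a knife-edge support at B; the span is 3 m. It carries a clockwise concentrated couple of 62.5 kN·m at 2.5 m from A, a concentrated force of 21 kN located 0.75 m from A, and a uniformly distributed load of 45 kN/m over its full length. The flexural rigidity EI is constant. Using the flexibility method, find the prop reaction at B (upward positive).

R_B = 82.81 kN

Remove the prop at B; the released (primary) structure is a cantilever built in at A.
Free-end deflection of the primary structure under the applied loading (downward +):
  clockwise couple 62.5 at a = 2.5: M₀a(2L − a)/(2EI) = 273.4/EI
  point load 21 at a = 0.75: Pa²(3L − a)/(6EI) = 16.24/EI
  UDL 45: wL⁴/(8EI) = 455.6/EI
  δ_0 = 745.3/EI
Flexibility coefficient — unit upward force at B: δ_{BB} = L³/(3EI) = 9/EI.
The prop prevents deflection at B: R_B = δ_0/δ_{BB} = 745.3/9 = 82.81 kN.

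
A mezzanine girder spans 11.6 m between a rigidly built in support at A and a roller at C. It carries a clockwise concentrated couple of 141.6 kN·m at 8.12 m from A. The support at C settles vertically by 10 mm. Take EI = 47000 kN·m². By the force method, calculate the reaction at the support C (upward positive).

R_C = 15.76 kN

Choose R_C as the redundant. The primary structure is the cantilever fixed at A.
Primary-structure tip deflection at C by superposition:
  clockwise couple 141.6 at a = 8.12: M₀a(2L − a)/(2EI) = 8669/EI
Tip deflection under a unit load at C: L³/(3EI) = 520.3/EI.
With EI = 47000 kN·m²: δ_0 = 0.18446 m and δ_{CC} = 0.01107 m/kN.
Compatibility — the beam at C must follow the support down by 0.01 m: δ_0 − R_C·δ_{CC} = 0.01, so R_C = (0.18446 − 0.01)/0.01107 = 15.76 kN.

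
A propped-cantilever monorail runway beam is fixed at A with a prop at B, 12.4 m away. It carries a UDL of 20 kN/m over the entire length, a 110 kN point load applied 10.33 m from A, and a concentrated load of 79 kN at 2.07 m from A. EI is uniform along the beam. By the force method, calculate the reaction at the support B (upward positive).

Release the roller at B. Primary structure: cantilever fixed at A.
Free-end deflection of the primary structure under the applied loading (downward +):
  UDL 20: wL⁴/(8EI) = 59105/EI
  point load 110 at a = 10.33: Pa²(3L − a)/(6EI) = 52567/EI
  point load 79 at a = 2.07: Pa²(3L − a)/(6EI) = 1982/EI
  δ_0 = 113654/EI
Flexibility coefficient — unit upward force at B: δ_{BB} = L³/(3EI) = 635.5/EI.
Compatibility at B: δ_0 − R_B·δ_{BB} = 0, so R_B = 113654/635.5 = 178.8 kN.

R_B = 178.8 kN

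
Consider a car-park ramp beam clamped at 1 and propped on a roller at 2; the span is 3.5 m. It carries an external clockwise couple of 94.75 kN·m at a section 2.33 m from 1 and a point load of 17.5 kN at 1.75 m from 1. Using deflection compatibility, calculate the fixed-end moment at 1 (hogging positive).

Take the reaction at 2 as the redundant and release it; the primary structure is a cantilever fixed at 1.
Deflection at 2 on the released cantilever, summing each load's contribution:
  clockwise couple 94.75 at a = 2.33: M₀a(2L − a)/(2EI) = 515.5/EI
  point load 17.5 at a = 1.75: Pa²(3L − a)/(6EI) = 78.16/EI
  δ_0 = 593.6/EI
Tip deflection under a unit load at 2: L³/(3EI) = 14.29/EI.
The prop prevents deflection at 2: R_2 = δ_0/δ_{22} = 593.6/14.29 = 41.54 kN.
Moment equilibrium about 1: M_1 = Σ(load moments about 1) − R_2·L = 125.4 − 41.54×3.5 = -20.01 kN·m.

M_1 = -20.01 kN·m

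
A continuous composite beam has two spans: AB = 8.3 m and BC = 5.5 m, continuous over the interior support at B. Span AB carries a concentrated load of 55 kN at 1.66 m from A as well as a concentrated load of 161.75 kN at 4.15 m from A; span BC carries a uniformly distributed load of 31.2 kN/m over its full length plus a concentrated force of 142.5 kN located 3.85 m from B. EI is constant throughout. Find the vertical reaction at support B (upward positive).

R_B = 301.3 kN

Insert a hinge at B; M_B is the redundant, and each span becomes simply supported.
Discontinuity in slope at B on the released structure — sum the simple-span end rotations:
  span AB: point load 55 at a = 1.66: Pab(L + a)/(6LEI) = 121.2/EI
  span AB: point load 161.75 at a = 4.15: Pab(L + a)/(6LEI) = 696.4/EI
  span BC: UDL 31.2: wL³/(24EI) = 216.3/EI
  span BC: point load 142.5 at a = 3.85: Pab(L + b)/(6LEI) = 196.1/EI
  relative rotation θ_0 = (817.7 + 412.4)/EI = 1230/EI
A unit hogging moment at B produces rotation L₁/(3EI) + L₂/(3EI) = 4.6/EI.
Slope continuity at B: θ_0 = M_B·4.6/EI, so M_B = 1230/4.6 = 267.4 kN·m (hogging).
Span AB, ΣM about A with M_B applied at B: R_B^{AB}·8.3 = 762.6 + 267.4, so R_B^{AB} = 124.1 kN and R_A = 216.8 − 124.1 = 92.66 kN.
Span BC, ΣM about C: R_B^{BC}·5.5 = 707 + 267.4, so R_B^{BC} = 177.2 kN and R_C = 314.1 − 177.2 = 136.9 kN.
R_B = 124.1 + 177.2 = 301.3 kN.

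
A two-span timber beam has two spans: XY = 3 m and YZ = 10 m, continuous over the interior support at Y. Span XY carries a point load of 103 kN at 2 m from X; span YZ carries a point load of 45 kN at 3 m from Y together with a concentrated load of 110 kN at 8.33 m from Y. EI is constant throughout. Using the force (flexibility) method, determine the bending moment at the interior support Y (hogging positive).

M_Y = 143.7 kN·m

Take M_Y as the redundant. Released structure: two simple spans XY and YZ with a hinge at Y.
End slopes at the hinge Y, treating each span as simply supported:
  span XY: point load 103 at a = 2: Pab(L + a)/(6LEI) = 57.22/EI
  span YZ: point load 45 at a = 3: Pab(L + b)/(6LEI) = 267.8/EI
  span YZ: point load 110 at a = 8.33: Pab(L + b)/(6LEI) = 297.6/EI
  relative rotation θ_0 = (57.22 + 565.4)/EI = 622.6/EI
A unit hogging moment at Y produces rotation L₁/(3EI) + L₂/(3EI) = 4.333/EI.
Compatibility: M_Y·(L₁+L₂)/(3EI) = θ_0, giving M_Y = 143.7 kN·m (hogging).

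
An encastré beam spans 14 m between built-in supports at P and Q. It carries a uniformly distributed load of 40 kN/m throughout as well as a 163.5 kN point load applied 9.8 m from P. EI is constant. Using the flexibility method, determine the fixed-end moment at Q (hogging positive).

Take the two fixed-end moments M_P, M_Q as redundants; the released structure is the simple span PQ.
Simple-span end rotations at P and Q under the given loads:
  at P: UDL 40: wL³/(24EI) = 4573/EI
  at Q: UDL 40: wL³/(24EI) = 4573/EI
  at P: point load 163.5 at a = 9.8: Pab(L + b)/(6LEI) = 1458/EI
  at Q: point load 163.5 at a = 9.8: Pab(L + a)/(6LEI) = 1907/EI
  θ_P0 = 6031/EI,  θ_Q0 = 6480/EI
Flexibility coefficients: a unit moment at one end gives L/(3EI) there and L/(6EI) at the far end, so f₁₁ = f₂₂ = 4.667/EI and f₁₂ = f₂₁ = 2.333/EI.
Compatibility — zero rotation at each built-in end:
  4.667 M_P + 2.333 M_Q = 6031
  2.333 M_P + 4.667 M_Q = 6480
Solving the pair gives M_P = 797.5 kN·m and M_Q = 989.8 kN·m (hogging).

M_Q = 989.8 kN·m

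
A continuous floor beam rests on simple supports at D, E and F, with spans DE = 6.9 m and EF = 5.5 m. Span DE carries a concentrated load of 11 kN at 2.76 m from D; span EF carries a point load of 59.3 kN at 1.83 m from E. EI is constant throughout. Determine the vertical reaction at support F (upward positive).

Insert a hinge at E; M_E is the redundant, and each span becomes simply supported.
Discontinuity in slope at E on the released structure — sum the simple-span end rotations:
  span DE: point load 11 at a = 2.76: Pab(L + a)/(6LEI) = 29.33/EI
  span EF: point load 59.3 at a = 1.83: Pab(L + b)/(6LEI) = 110.7/EI
  relative rotation θ_0 = (29.33 + 110.7)/EI = 140/EI
A unit hogging moment at E produces rotation L₁/(3EI) + L₂/(3EI) = 4.133/EI.
Compatibility: M_E·(L₁+L₂)/(3EI) = θ_0, giving M_E = 33.87 kN·m (hogging).
Span EF, ΣM about F: R_E^{EF}·5.5 = 217.6 + 33.87, so R_E^{EF} = 45.73 kN and R_F = 59.3 − 45.73 = 13.57 kN.

R_F = 13.57 kN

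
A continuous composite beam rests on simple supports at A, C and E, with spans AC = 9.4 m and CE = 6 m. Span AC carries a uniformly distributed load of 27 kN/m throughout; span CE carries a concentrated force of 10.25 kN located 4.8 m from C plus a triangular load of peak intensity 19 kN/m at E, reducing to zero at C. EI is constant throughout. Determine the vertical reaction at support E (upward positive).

R_E = 12.89 kN

Release continuity at C by inserting a hinge; the redundant is the internal moment M_C. The primary structure is two simply-supported spans AC and CE.
Rotations at C on the released spans (each span's end-slope, ×1/EI):
  span AC: UDL 27: wL³/(24EI) = 934.4/EI
  span CE: point load 10.25 at a = 4.8: Pab(L + b)/(6LEI) = 11.81/EI
  span CE: triangular load, peak 19: 7w₀L³/(360EI) = 79.8/EI
  relative rotation θ_0 = (934.4 + 91.61)/EI = 1026/EI
A unit hogging moment at C produces rotation L₁/(3EI) + L₂/(3EI) = 5.133/EI.
Compatibility: M_C·(L₁+L₂)/(3EI) = θ_0, giving M_C = 199.9 kN·m (hogging).
Span CE, ΣM about E: R_C^{CE}·6 = 126.3 + 199.9, so R_C^{CE} = 54.36 kN and R_E = 67.25 − 54.36 = 12.89 kN.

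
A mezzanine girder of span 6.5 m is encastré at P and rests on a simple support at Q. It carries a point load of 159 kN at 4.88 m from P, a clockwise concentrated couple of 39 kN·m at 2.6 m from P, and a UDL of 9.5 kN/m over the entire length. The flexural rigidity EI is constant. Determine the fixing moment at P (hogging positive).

M_P = 172.5 kN·m

Choose R_Q as the redundant. The primary structure is the cantilever fixed at P.
Deflection at Q on the released cantilever, summing each load's contribution:
  point load 159 at a = 4.88: Pa²(3L − a)/(6EI) = 9226/EI
  clockwise couple 39 at a = 2.6: M₀a(2L − a)/(2EI) = 527.3/EI
  UDL 9.5: wL⁴/(8EI) = 2120/EI
  δ_0 = 11873/EI
Tip deflection under a unit load at Q: L³/(3EI) = 91.54/EI.
Compatibility at Q: δ_0 − R_Q·δ_{QQ} = 0, so R_Q = 11873/91.54 = 129.7 kN.
Moment equilibrium about P: M_P = Σ(load moments about P) − R_Q·L = 1016 − 129.7×6.5 = 172.5 kN·m.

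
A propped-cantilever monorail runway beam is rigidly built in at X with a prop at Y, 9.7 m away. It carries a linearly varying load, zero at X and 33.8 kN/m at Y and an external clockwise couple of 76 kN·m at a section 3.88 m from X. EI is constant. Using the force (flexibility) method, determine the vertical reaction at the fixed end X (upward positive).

R_X = 66.25 kN

Release the roller at Y. Primary structure: cantilever fixed at X.
Primary-structure tip deflection at Y by superposition:
  triangular load, peak 33.8 at the free end: 11w₀L⁴/(120EI) = 27429/EI
  clockwise couple 76 at a = 3.88: M₀a(2L − a)/(2EI) = 2288/EI
  δ_0 = 29718/EI
Flexibility coefficient — unit upward force at Y: δ_{YY} = L³/(3EI) = 304.2/EI.
The prop prevents deflection at Y: R_Y = δ_0/δ_{YY} = 29718/304.2 = 97.68 kN.
Vertical equilibrium: R_X = ΣP − R_Y = 163.9 − 97.68 = 66.25 kN.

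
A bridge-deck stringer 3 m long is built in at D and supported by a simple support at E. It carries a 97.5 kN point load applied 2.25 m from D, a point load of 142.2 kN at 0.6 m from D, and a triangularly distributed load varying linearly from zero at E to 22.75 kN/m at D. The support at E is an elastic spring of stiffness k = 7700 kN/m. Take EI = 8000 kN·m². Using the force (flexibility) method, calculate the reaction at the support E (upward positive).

R_E = 68.57 kN

Choose R_E as the redundant. The primary structure is the cantilever fixed at D.
Downward deflection at the released point E due to the loads:
  point load 97.5 at a = 2.25: Pa²(3L − a)/(6EI) = 555.3/EI
  point load 142.2 at a = 0.6: Pa²(3L − a)/(6EI) = 71.67/EI
  triangular load, peak 22.75 at the fixed end: w₀L⁴/(30EI) = 61.42/EI
  δ_0 = 688.4/EI
Flexibility coefficient — unit upward force at E: δ_{EE} = L³/(3EI) = 9/EI.
With EI = 8000 kN·m²: δ_0 = 0.086048 m and δ_{EE} = 0.001125 m/kN.
Compatibility — the spring shortens by R_E/k under the reaction it provides: δ_0 − R_E·δ_{EE} = R_E/k. With 1/k = 0.00013 m/kN, R_E = δ_0 / (δ_{EE} + 1/k) = 0.086048 / (0.001125 + 0.00013) = 68.57 kN.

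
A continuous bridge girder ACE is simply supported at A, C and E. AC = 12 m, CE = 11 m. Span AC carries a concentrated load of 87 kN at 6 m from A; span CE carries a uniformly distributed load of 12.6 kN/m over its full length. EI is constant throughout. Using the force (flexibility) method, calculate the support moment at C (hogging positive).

Insert a hinge at C; M_C is the redundant, and each span becomes simply supported.
Rotations at C on the released spans (each span's end-slope, ×1/EI):
  span AC: point load 87 at a = 6: Pab(L + a)/(6LEI) = 783/EI
  span CE: UDL 12.6: wL³/(24EI) = 698.8/EI
  relative rotation θ_0 = (783 + 698.8)/EI = 1482/EI
A unit hogging moment at C produces rotation L₁/(3EI) + L₂/(3EI) = 7.667/EI.
Compatibility: M_C·(L₁+L₂)/(3EI) = θ_0, giving M_C = 193.3 kN·m (hogging).

M_C = 193.3 kN·m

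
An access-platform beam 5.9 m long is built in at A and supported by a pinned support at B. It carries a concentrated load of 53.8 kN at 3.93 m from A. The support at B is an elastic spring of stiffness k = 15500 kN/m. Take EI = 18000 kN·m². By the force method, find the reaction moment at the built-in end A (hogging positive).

M_A = 49.83 kN·m

Release the roller at B. Primary structure: cantilever fixed at A.
Free-end deflection of the primary structure under the applied loading (downward +):
  point load 53.8 at a = 3.93: Pa²(3L − a)/(6EI) = 1907/EI
Flexibility coefficient — unit upward force at B: δ_{BB} = L³/(3EI) = 68.46/EI.
With EI = 18000 kN·m²: δ_0 = 0.10594 m and δ_{BB} = 0.003803 m/kN.
Compatibility — the spring shortens by R_B/k under the reaction it provides: δ_0 − R_B·δ_{BB} = R_B/k. With 1/k = 0.000065 m/kN, R_B = δ_0 / (δ_{BB} + 1/k) = 0.10594 / (0.003803 + 0.000065) = 27.39 kN.
Moment equilibrium about A: M_A = Σ(load moments about A) − R_B·L = 211.4 − 27.39×5.9 = 49.83 kN·m.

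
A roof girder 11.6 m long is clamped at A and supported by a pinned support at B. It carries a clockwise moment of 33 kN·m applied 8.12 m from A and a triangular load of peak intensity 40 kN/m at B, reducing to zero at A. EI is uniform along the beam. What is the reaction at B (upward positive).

R_B = 131.5 kN

Remove the prop at B; the released (primary) structure is a cantilever built in at A.
Primary-structure tip deflection at B by superposition:
  clockwise couple 33 at a = 8.12: M₀a(2L − a)/(2EI) = 2020/EI
  triangular load, peak 40 at the free end: 11w₀L⁴/(120EI) = 66390/EI
  δ_0 = 68411/EI
Tip deflection under a unit load at B: L³/(3EI) = 520.3/EI.
Compatibility at B: δ_0 − R_B·δ_{BB} = 0, so R_B = 68411/520.3 = 131.5 kN.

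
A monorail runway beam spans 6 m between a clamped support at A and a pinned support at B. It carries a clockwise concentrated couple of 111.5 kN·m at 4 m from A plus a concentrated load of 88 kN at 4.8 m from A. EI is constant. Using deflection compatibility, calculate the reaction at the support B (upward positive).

R_B = 86.73 kN

Remove the prop at B; the released (primary) structure is a cantilever built in at A.
Free-end deflection of the primary structure under the applied loading (downward +):
  clockwise couple 111.5 at a = 4: M₀a(2L − a)/(2EI) = 1784/EI
  point load 88 at a = 4.8: Pa²(3L − a)/(6EI) = 4461/EI
  δ_0 = 6245/EI
Flexibility coefficient — unit upward force at B: δ_{BB} = L³/(3EI) = 72/EI.
The prop prevents deflection at B: R_B = δ_0/δ_{BB} = 6245/72 = 86.73 kN.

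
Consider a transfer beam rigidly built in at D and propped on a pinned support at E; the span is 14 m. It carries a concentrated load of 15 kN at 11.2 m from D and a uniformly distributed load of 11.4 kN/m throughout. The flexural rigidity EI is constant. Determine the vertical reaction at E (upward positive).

Release the roller at E. Primary structure: cantilever fixed at D.
Primary-structure tip deflection at E by superposition:
  point load 15 at a = 11.2: Pa²(3L − a)/(6EI) = 9659/EI
  UDL 11.4: wL⁴/(8EI) = 54743/EI
  δ_0 = 64402/EI
Tip deflection under a unit load at E: L³/(3EI) = 914.7/EI.
The prop prevents deflection at E: R_E = δ_0/δ_{EE} = 64402/914.7 = 70.41 kN.

R_E = 70.41 kN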